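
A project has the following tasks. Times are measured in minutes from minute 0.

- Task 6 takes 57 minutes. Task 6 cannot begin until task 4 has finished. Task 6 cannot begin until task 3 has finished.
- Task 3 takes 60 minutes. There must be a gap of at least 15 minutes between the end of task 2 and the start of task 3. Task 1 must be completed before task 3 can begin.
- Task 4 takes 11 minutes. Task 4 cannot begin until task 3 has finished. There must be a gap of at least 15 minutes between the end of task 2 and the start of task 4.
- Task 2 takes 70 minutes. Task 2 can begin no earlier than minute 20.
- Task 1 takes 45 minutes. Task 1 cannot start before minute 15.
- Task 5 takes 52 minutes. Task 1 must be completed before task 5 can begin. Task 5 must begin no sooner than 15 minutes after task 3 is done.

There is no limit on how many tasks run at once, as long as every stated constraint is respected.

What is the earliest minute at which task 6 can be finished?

Task 2 waits on its own release at minute 20, so it starts at minute 20 and finishes at 20 + 70 = minute 90.
Task 1 cannot begin until its own release at minute 15. It runs from minute 15 to 15 + 45 = minute 60.
Task 3 has to wait for task 2 (finishes minute 90, plus 15-minute gap → minute 105); task 1 (finishes minute 60). The latest of these is minute 105, so task 3 runs minute 105 to 105 + 60 = minute 165.
Task 4 cannot start until task 3 (finishes minute 165); task 2 (finishes minute 90, plus 15-minute gap → minute 105). The controlling bound is minute 165, so task 4 finishes at 165 + 11 = minute 176.
Task 6 has to wait for task 4 (finishes minute 176); task 3 (finishes minute 165). The latest of these is minute 176, so task 6 runs minute 176 to 176 + 57 = minute 233.

233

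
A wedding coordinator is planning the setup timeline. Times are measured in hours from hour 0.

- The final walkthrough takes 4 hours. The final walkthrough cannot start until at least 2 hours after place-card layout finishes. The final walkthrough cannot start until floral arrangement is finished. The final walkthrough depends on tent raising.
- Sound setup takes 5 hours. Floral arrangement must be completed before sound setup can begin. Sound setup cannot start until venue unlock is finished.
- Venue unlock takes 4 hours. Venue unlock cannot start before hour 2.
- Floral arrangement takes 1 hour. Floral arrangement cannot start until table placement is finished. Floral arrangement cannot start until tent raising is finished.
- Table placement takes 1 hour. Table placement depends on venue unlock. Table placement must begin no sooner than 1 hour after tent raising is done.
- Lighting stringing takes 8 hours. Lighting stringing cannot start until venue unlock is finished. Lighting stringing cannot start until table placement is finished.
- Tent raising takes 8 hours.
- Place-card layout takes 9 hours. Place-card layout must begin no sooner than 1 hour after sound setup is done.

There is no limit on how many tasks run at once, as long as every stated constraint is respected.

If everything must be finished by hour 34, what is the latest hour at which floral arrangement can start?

The final walkthrough must finish by hour 34; it takes 4 hours, so it must start by 34 − 4 = hour 30.
Place-card layout must finish before the final walkthrough (must start by hour 30, minus 2-hour gap → hour 28). With a 9-hour duration, place-card layout must start by 28 − 9 = hour 19.
Sound setup has to be done before place-card layout (must start by hour 19, minus 1-hour gap → hour 18). That means finishing by hour 18, i.e. starting by 18 − 5 = hour 13.
Floral arrangement has several dependents: sound setup (must start by hour 13); the final walkthrough (must start by hour 30). The earliest of those limits is hour 13, so floral arrangement must start by 13 − 1 = hour 12.

12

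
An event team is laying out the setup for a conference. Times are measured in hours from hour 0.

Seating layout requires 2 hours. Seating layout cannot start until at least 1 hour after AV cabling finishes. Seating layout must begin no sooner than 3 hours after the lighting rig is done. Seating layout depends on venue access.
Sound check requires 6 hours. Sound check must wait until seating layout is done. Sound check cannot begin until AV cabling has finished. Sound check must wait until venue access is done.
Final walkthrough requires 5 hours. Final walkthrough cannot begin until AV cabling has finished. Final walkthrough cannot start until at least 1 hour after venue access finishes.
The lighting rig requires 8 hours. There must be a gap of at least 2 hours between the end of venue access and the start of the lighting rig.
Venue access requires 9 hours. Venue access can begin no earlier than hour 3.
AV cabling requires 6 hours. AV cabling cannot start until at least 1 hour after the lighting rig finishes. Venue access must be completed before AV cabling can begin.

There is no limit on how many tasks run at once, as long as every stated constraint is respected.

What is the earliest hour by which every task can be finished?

38

After its own release at hour 3, venue access can start at hour 3 and finishes at hour 12.
The lighting rig waits on venue access (finishes hour 12, plus 2-hour gap → hour 14), so it starts at hour 14 and finishes at 14 + 8 = hour 22.
AV cabling needs all of the lighting rig (finishes hour 22, plus 1-hour gap → hour 23); venue access (finishes hour 12). That puts its earliest start at hour 23; it finishes at 23 + 6 = hour 29.
Final walkthrough needs all of AV cabling (finishes hour 29); venue access (finishes hour 12, plus 1-hour gap → hour 13). That puts its earliest start at hour 29; it finishes at 29 + 5 = hour 34.
Seating layout needs all of AV cabling (finishes hour 29, plus 1-hour gap → hour 30); the lighting rig (finishes hour 22, plus 3-hour gap → hour 25); venue access (finishes hour 12). That puts its earliest start at hour 30; it finishes at 30 + 2 = hour 32.
Sound check has to wait for seating layout (finishes hour 32); AV cabling (finishes hour 29); venue access (finishes hour 12). The latest of these is hour 32, so sound check runs hour 32 to 32 + 6 = hour 38.
All tasks are finished once the last one completes. Finish times: Venue access at 12, The lighting rig at 22, AV cabling at 29, Seating layout at 32, Sound check at 38, Final walkthrough at 34. The latest is hour 38.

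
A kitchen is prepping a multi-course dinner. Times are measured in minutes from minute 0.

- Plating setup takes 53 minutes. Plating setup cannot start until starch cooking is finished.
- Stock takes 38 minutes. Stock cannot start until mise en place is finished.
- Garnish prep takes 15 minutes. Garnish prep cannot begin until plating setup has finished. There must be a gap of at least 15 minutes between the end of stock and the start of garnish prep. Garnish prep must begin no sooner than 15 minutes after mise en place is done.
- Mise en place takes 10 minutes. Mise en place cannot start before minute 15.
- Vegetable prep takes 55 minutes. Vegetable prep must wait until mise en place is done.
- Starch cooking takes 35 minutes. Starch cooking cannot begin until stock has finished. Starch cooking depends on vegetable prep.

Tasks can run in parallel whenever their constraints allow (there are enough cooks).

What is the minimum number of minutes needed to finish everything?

Mise en place waits on its own release at minute 15, so it starts at minute 15 and finishes at 15 + 10 = minute 25.
Vegetable prep cannot begin until mise en place (finishes minute 25). It runs from minute 25 to 25 + 55 = minute 80.
Stock cannot begin until mise en place (finishes minute 25). It runs from minute 25 to 25 + 38 = minute 63.
Starch cooking has to wait for stock (finishes minute 63); vegetable prep (finishes minute 80). The latest of these is minute 80, so starch cooking runs minute 80 to 80 + 35 = minute 115.
Plating setup cannot begin until starch cooking (finishes minute 115). It runs from minute 115 to 115 + 53 = minute 168.
For garnish prep: plating setup (finishes minute 168); stock (finishes minute 63, plus 15-minute gap → minute 78); mise en place (finishes minute 25, plus 15-minute gap → minute 40). Taking the maximum gives a start of minute 168, and it finishes at 168 + 15 = minute 183.
All tasks are finished once the last one completes. Finish times: Mise en place at 25, Stock at 63, Vegetable prep at 80, Starch cooking at 115, Plating setup at 168, Garnish prep at 183. The latest is minute 183.

183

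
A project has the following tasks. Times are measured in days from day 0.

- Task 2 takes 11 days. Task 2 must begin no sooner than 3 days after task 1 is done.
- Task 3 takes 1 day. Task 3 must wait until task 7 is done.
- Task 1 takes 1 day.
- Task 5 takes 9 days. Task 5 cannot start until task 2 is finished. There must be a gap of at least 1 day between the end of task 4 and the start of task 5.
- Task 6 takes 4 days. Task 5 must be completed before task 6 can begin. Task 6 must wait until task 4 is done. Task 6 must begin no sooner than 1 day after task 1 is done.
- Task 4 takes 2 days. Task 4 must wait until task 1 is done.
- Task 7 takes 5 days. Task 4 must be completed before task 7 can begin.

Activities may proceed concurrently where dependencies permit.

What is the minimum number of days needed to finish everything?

Nothing blocks task 1, so it runs from day 0 to day 1.
Task 4 waits on task 1 (finishes day 1), so it starts at day 1 and finishes at 1 + 2 = day 3.
Task 7 cannot begin until task 4 (finishes day 3). It runs from day 3 to 3 + 5 = day 8.
Task 3 cannot begin until task 7 (finishes day 8). It runs from day 8 to 8 + 1 = day 9.
Task 2 cannot begin until task 1 (finishes day 1, plus 3-day gap → day 4). It runs from day 4 to 4 + 11 = day 15.
Task 5 needs all of task 2 (finishes day 15); task 4 (finishes day 3, plus 1-day gap → day 4). That puts its earliest start at day 15; it finishes at 15 + 9 = day 24.
Task 6 has to wait for task 5 (finishes day 24); task 4 (finishes day 3); task 1 (finishes day 1, plus 1-day gap → day 2). The latest of these is day 24, so task 6 runs day 24 to 24 + 4 = day 28.
All tasks are finished once the last one completes. Finish times: Task 1 at 1, Task 2 at 15, Task 3 at 9, Task 4 at 3, Task 5 at 24, Task 6 at 28, Task 7 at 8. The latest is day 28.

28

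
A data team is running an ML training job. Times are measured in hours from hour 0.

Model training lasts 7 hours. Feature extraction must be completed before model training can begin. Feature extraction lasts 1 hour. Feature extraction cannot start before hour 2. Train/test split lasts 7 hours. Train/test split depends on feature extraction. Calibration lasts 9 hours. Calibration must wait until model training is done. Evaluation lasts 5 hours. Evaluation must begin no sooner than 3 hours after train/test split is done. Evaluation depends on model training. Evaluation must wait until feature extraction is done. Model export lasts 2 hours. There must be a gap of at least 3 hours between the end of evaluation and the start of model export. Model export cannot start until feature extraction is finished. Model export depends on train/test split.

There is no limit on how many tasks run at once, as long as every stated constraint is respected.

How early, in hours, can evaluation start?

13

After its own release at hour 2, feature extraction can start at hour 2 and finishes at hour 3.
Model training cannot begin until feature extraction (finishes hour 3). It runs from hour 3 to 3 + 7 = hour 10.
Train/test split cannot begin until feature extraction (finishes hour 3). It runs from hour 3 to 3 + 7 = hour 10.
Evaluation waits on train/test split (finishes hour 10, plus 3-hour gap → hour 13); model training (finishes hour 10); feature extraction (finishes hour 3). The latest of these is hour 13, which is the earliest evaluation can start.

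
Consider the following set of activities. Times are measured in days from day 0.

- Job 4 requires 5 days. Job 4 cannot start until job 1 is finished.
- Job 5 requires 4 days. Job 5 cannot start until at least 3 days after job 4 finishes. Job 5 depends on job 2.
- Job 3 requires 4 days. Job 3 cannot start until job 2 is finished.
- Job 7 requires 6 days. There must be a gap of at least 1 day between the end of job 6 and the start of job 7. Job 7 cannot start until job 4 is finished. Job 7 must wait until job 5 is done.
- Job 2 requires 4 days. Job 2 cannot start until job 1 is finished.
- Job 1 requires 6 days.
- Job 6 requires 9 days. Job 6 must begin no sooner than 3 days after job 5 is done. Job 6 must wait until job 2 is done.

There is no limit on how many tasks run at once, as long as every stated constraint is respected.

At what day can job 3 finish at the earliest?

14

Job 1 has no prerequisites, so it starts at day 0 and finishes at day 6.
Job 2 cannot begin until job 1 (finishes day 6). It runs from day 6 to 6 + 4 = day 10.
After job 2 (finishes day 10), job 3 can start at day 10 and finishes at day 14.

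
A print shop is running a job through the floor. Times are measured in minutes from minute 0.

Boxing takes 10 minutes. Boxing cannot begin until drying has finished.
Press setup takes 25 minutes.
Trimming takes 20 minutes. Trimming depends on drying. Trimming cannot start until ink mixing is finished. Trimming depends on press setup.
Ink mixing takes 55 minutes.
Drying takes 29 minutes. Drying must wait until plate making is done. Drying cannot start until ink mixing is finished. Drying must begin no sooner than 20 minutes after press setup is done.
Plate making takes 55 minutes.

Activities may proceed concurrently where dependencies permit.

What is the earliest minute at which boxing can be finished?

94

Nothing blocks press setup, so it runs from minute 0 to minute 25.
Ink mixing has no prerequisites, so it starts at minute 0 and finishes at minute 55.
Plate making has no prerequisites, so it starts at minute 0 and finishes at minute 55.
Drying has to wait for plate making (finishes minute 55); ink mixing (finishes minute 55); press setup (finishes minute 25, plus 20-minute gap → minute 45). The latest of these is minute 55, so drying runs minute 55 to 55 + 29 = minute 84.
After drying (finishes minute 84), boxing can start at minute 84 and finishes at minute 94.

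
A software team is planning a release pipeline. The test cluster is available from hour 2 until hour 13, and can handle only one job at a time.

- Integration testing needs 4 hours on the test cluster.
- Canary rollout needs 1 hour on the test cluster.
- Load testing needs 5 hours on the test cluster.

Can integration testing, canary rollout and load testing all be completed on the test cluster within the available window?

Yes

The test cluster window is 13 − 2 = 11 hours.
Running back to back, the jobs need 4 + 1 + 5 = 10 hours on the test cluster.
Since 10 ≤ 11, they fit within the window.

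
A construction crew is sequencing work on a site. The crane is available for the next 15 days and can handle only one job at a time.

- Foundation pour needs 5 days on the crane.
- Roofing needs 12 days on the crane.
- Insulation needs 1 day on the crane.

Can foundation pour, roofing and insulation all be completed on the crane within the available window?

No

Running back to back, the jobs need 5 + 12 + 1 = 18 days on the crane.
Since 18 > 15, they cannot all fit.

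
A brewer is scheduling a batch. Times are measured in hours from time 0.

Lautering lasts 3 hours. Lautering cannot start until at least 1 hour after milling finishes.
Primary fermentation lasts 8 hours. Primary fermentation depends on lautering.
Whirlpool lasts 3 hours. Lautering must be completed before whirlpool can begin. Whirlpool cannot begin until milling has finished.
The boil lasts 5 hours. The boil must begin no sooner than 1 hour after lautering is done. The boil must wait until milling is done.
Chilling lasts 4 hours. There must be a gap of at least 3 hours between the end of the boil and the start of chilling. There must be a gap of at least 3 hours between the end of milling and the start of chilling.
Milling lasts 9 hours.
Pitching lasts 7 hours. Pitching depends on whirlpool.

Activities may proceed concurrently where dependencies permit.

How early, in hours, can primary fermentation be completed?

21

Milling has no prerequisites, so it starts at hour 0 and finishes at hour 9.
After milling (finishes hour 9, plus 1-hour gap → hour 10), lautering can start at hour 10 and finishes at hour 13.
After lautering (finishes hour 13), primary fermentation can start at hour 13 and finishes at hour 21.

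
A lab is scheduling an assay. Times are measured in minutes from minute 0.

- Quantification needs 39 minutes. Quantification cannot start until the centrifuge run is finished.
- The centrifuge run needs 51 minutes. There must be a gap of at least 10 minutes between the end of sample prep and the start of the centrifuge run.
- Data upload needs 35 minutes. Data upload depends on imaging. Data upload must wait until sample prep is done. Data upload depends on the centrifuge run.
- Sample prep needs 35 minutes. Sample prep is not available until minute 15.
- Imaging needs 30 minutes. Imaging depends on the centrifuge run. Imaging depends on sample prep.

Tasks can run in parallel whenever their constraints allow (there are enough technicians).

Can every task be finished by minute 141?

No

Sample prep cannot begin until its own release at minute 15. It runs from minute 15 to 15 + 35 = minute 50.
After sample prep (finishes minute 50, plus 10-minute gap → minute 60), the centrifuge run can start at minute 60 and finishes at minute 111.
Quantification waits on the centrifuge run (finishes minute 111), so it starts at minute 111 and finishes at 111 + 39 = minute 150.
For imaging: the centrifuge run (finishes minute 111); sample prep (finishes minute 50). Taking the maximum gives a start of minute 111, and it finishes at 111 + 30 = minute 141.
Data upload cannot start until imaging (finishes minute 141); sample prep (finishes minute 50); the centrifuge run (finishes minute 111). The controlling bound is minute 141, so data upload finishes at 141 + 35 = minute 176.
The earliest everything can be done is minute 176, which is after the deadline of 141, so it is not possible.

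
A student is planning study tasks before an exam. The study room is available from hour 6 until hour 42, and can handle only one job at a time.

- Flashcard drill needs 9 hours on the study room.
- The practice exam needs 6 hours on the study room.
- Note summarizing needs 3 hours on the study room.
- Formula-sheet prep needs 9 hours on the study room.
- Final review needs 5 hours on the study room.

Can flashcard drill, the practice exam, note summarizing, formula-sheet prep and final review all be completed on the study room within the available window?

Yes

The study room window is 42 − 6 = 36 hours.
Running back to back, the jobs need 9 + 6 + 3 + 9 + 5 = 32 hours on the study room.
Since 32 ≤ 36, they fit within the window.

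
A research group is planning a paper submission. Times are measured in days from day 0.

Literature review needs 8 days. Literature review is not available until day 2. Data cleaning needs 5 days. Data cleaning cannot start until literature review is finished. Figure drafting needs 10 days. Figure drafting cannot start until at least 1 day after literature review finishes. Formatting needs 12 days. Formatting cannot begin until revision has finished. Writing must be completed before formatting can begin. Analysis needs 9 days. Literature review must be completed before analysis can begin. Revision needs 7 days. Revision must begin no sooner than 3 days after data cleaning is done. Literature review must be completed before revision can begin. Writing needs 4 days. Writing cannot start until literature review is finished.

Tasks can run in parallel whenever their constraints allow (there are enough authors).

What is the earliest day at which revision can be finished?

Literature review cannot begin until its own release at day 2. It runs from day 2 to 2 + 8 = day 10.
Data cleaning cannot begin until literature review (finishes day 10). It runs from day 10 to 10 + 5 = day 15.
Revision cannot start until data cleaning (finishes day 15, plus 3-day gap → day 18); literature review (finishes day 10). The controlling bound is day 18, so revision finishes at 18 + 7 = day 25.

25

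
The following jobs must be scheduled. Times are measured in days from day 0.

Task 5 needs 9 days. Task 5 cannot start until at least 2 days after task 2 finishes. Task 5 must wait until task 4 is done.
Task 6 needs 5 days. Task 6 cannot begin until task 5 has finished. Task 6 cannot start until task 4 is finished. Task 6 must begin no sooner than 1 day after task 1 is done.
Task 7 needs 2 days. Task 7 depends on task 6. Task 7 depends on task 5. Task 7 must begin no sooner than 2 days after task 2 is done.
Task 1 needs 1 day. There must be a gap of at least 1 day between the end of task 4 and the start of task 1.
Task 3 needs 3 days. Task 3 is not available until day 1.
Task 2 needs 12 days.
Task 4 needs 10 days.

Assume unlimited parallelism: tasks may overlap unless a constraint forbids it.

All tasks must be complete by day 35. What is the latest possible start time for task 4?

Task 7 must finish by day 35; it takes 2 days, so it must start by 35 − 2 = day 33.
Since task 7 (must start by day 33) depends on it, task 6 must finish by day 33. Backing off its 5-day duration gives a latest start of day 28.
Task 5 feeds task 6 (must start by day 28); task 7 (must start by day 33). Taking the minimum, task 5 must finish by day 28 and start by 28 − 9 = day 19.
Task 1 feeds into task 6 (must start by day 28, minus 1-day gap → day 27); so task 1 must finish by day 27 and therefore start by day 26.
Task 4 feeds task 1 (must start by day 26, minus 1-day gap → day 25); task 5 (must start by day 19); task 6 (must start by day 28). Taking the minimum, task 4 must finish by day 19 and start by 19 − 10 = day 9.

9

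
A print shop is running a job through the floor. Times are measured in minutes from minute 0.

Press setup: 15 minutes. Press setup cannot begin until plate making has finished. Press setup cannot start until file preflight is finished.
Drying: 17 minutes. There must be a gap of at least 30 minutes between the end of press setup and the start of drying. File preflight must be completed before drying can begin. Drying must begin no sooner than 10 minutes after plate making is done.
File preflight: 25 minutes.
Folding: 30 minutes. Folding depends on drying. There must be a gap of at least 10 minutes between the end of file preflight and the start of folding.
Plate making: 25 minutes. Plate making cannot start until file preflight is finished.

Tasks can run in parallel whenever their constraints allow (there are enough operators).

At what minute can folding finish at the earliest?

142

File preflight can start immediately at minute 0; it finishes at minute 25.
Plate making waits on file preflight (finishes minute 25), so it starts at minute 25 and finishes at 25 + 25 = minute 50.
Press setup cannot start until plate making (finishes minute 50); file preflight (finishes minute 25). The controlling bound is minute 50, so press setup finishes at 50 + 15 = minute 65.
Drying has to wait for press setup (finishes minute 65, plus 30-minute gap → minute 95); file preflight (finishes minute 25); plate making (finishes minute 50, plus 10-minute gap → minute 60). The latest of these is minute 95, so drying runs minute 95 to 95 + 17 = minute 112.
Folding cannot start until drying (finishes minute 112); file preflight (finishes minute 25, plus 10-minute gap → minute 35). The controlling bound is minute 112, so folding finishes at 112 + 30 = minute 142.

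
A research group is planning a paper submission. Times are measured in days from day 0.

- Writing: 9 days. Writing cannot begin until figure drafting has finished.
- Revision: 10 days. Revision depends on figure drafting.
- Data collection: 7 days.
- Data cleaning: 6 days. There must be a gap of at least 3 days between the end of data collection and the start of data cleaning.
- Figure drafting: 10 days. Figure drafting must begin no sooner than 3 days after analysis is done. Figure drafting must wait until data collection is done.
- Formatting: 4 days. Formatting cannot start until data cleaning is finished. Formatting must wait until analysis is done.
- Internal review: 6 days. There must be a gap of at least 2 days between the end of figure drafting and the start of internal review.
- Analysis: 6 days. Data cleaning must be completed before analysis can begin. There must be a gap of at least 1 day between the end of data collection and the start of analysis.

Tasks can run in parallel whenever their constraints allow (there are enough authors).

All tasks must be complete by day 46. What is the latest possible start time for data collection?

To finish by day 46, writing (duration 9) must start no later than day 37.
Nothing follows internal review; the deadline of day 46 is its only limit. It must start by 46 − 6 = day 40.
Revision must finish by day 46; it takes 10 days, so it must start by 46 − 10 = day 36.
Figure drafting feeds writing (must start by day 37); internal review (must start by day 40, minus 2-day gap → day 38); revision (must start by day 36). Taking the minimum, figure drafting must finish by day 36 and start by 36 − 10 = day 26.
To finish by day 46, formatting (duration 4) must start no later than day 42.
Analysis has several dependents: figure drafting (must start by day 26, minus 3-day gap → day 23); formatting (must start by day 42). The earliest of those limits is day 23, so analysis must start by 23 − 6 = day 17.
Data cleaning has several dependents: analysis (must start by day 17); formatting (must start by day 42). The earliest of those limits is day 17, so data cleaning must start by 17 − 6 = day 11.
Data collection feeds data cleaning (must start by day 11, minus 3-day gap → day 8); analysis (must start by day 17, minus 1-day gap → day 16); figure drafting (must start by day 26). Taking the minimum, data collection must finish by day 8 and start by 8 − 7 = day 1.

1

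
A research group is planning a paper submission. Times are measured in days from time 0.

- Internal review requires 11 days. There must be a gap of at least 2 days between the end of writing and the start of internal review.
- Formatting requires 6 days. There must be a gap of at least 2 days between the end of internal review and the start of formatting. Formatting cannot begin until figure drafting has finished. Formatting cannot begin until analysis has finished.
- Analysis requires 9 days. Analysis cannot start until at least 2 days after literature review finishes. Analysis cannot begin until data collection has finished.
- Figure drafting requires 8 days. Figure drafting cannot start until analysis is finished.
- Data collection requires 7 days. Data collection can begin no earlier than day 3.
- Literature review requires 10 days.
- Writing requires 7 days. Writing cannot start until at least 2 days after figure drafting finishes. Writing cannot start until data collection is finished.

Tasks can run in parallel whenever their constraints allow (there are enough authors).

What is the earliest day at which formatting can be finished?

59

Data collection cannot begin until its own release at day 3. It runs from day 3 to 3 + 7 = day 10.
Literature review can start immediately at day 0; it finishes at day 10.
Analysis needs all of literature review (finishes day 10, plus 2-day gap → day 12); data collection (finishes day 10). That puts its earliest start at day 12; it finishes at 12 + 9 = day 21.
Figure drafting cannot begin until analysis (finishes day 21). It runs from day 21 to 21 + 8 = day 29.
Writing has to wait for figure drafting (finishes day 29, plus 2-day gap → day 31); data collection (finishes day 10). The latest of these is day 31, so writing runs day 31 to 31 + 7 = day 38.
Internal review waits on writing (finishes day 38, plus 2-day gap → day 40), so it starts at day 40 and finishes at 40 + 11 = day 51.
For formatting: internal review (finishes day 51, plus 2-day gap → day 53); figure drafting (finishes day 29); analysis (finishes day 21). Taking the maximum gives a start of day 53, and it finishes at 53 + 6 = day 59.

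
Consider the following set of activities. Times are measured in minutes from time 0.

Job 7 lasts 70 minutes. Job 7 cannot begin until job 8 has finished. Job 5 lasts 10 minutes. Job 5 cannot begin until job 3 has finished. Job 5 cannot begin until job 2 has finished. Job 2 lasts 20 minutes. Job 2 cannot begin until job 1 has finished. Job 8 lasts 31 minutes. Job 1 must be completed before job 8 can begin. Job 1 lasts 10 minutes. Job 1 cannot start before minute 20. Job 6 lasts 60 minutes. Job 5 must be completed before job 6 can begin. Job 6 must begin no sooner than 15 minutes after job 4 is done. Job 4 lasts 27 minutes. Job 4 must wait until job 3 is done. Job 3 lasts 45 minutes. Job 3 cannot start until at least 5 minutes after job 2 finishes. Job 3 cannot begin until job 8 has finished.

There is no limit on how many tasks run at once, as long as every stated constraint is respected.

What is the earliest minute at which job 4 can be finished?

After its own release at minute 20, job 1 can start at minute 20 and finishes at minute 30.
After job 1 (finishes minute 30), job 8 can start at minute 30 and finishes at minute 61.
After job 1 (finishes minute 30), job 2 can start at minute 30 and finishes at minute 50.
For job 3: job 2 (finishes minute 50, plus 5-minute gap → minute 55); job 8 (finishes minute 61). Taking the maximum gives a start of minute 61, and it finishes at 61 + 45 = minute 106.
After job 3 (finishes minute 106), job 4 can start at minute 106 and finishes at minute 133.

133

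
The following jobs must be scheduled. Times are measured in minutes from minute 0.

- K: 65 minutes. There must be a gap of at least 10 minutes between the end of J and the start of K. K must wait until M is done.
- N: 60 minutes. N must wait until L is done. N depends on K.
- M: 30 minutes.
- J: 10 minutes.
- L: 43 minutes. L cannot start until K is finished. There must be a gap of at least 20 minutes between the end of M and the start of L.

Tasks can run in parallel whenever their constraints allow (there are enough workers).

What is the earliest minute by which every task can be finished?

Nothing blocks M, so it runs from minute 0 to minute 30.
J can start immediately at minute 0; it finishes at minute 10.
K has to wait for J (finishes minute 10, plus 10-minute gap → minute 20); M (finishes minute 30). The latest of these is minute 30, so K runs minute 30 to 30 + 65 = minute 95.
For L: K (finishes minute 95); M (finishes minute 30, plus 20-minute gap → minute 50). Taking the maximum gives a start of minute 95, and it finishes at 95 + 43 = minute 138.
N needs all of L (finishes minute 138); K (finishes minute 95). That puts its earliest start at minute 138; it finishes at 138 + 60 = minute 198.
All tasks are finished once the last one completes. Finish times: J at 10, K at 95, L at 138, M at 30, N at 198. The latest is minute 198.

198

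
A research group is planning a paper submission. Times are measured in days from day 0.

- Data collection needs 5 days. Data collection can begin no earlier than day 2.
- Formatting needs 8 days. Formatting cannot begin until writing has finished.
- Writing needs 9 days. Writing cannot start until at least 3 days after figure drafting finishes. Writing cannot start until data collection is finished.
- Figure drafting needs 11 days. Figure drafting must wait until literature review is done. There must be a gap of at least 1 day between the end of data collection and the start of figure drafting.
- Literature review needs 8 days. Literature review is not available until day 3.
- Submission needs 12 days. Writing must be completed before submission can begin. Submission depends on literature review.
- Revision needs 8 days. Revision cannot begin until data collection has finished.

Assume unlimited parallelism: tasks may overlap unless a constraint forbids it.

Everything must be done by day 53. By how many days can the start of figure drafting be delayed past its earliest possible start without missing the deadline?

7

Data collection waits on its own release at day 2, so it starts at day 2 and finishes at 2 + 5 = day 7.
Literature review waits on its own release at day 3, so it starts at day 3 and finishes at 3 + 8 = day 11.
Figure drafting cannot start until literature review (finishes day 11); data collection (finishes day 7, plus 1-day gap → day 8). The controlling bound is day 11, so figure drafting finishes at 11 + 11 = day 22.

Working backward from the deadline:
Formatting has no dependents, so it just needs to finish by day 53. Starting by 53 − 8 = day 45 achieves that.
Submission has no dependents, so it just needs to finish by day 53. Starting by 53 − 12 = day 41 achieves that.
Writing must finish in time for formatting (must start by day 45); submission (must start by day 41). The tightest is day 41, so writing must start by 41 − 9 = day 32.
Figure drafting feeds into writing (must start by day 32, minus 3-day gap → day 29); so figure drafting must finish by day 29 and therefore start by day 18.
So figure drafting can start as early as day 11 and as late as day 18, giving 18 − 11 = 7 days of slack.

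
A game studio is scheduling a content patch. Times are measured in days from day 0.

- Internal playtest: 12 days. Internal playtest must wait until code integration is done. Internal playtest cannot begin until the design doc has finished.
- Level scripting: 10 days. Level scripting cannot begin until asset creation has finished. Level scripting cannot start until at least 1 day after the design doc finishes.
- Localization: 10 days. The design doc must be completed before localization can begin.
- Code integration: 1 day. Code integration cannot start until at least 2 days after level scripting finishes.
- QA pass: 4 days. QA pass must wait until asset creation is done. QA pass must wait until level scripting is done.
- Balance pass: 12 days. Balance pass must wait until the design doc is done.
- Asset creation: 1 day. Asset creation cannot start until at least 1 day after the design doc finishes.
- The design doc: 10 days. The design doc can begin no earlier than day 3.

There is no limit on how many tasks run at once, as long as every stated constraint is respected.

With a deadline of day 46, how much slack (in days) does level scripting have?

The design doc cannot begin until its own release at day 3. It runs from day 3 to 3 + 10 = day 13.
After the design doc (finishes day 13, plus 1-day gap → day 14), asset creation can start at day 14 and finishes at day 15.
Level scripting cannot start until asset creation (finishes day 15); the design doc (finishes day 13, plus 1-day gap → day 14). The controlling bound is day 15, so level scripting finishes at 15 + 10 = day 25.

Working backward from the deadline:
Internal playtest has no dependents, so it just needs to finish by day 46. Starting by 46 − 12 = day 34 achieves that.
Code integration feeds into internal playtest (must start by day 34); so code integration must finish by day 34 and therefore start by day 33.
To finish by day 46, QA pass (duration 4) must start no later than day 42.
For level scripting: code integration (must start by day 33, minus 2-day gap → day 31); QA pass (must start by day 42). The most restrictive is day 31; with a 10-day duration, level scripting must start by day 21.
So level scripting can start as early as day 15 and as late as day 21, giving 21 − 15 = 6 days of slack.

6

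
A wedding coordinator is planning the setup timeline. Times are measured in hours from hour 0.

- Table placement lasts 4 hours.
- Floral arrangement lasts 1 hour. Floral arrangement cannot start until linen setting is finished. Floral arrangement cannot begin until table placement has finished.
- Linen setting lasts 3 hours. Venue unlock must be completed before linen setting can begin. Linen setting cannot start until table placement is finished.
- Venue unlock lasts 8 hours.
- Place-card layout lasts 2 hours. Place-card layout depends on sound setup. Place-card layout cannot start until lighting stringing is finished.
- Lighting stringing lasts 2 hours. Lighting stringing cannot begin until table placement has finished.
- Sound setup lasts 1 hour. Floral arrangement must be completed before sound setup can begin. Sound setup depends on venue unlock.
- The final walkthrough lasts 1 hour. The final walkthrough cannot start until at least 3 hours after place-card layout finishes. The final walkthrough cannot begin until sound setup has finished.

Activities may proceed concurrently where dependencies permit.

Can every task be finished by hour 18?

No

Table placement can start immediately at hour 0; it finishes at hour 4.
Lighting stringing waits on table placement (finishes hour 4), so it starts at hour 4 and finishes at 4 + 2 = hour 6.
Venue unlock has no prerequisites, so it starts at hour 0 and finishes at hour 8.
Linen setting needs all of venue unlock (finishes hour 8); table placement (finishes hour 4). That puts its earliest start at hour 8; it finishes at 8 + 3 = hour 11.
Floral arrangement has to wait for linen setting (finishes hour 11); table placement (finishes hour 4). The latest of these is hour 11, so floral arrangement runs hour 11 to 11 + 1 = hour 12.
Sound setup cannot start until floral arrangement (finishes hour 12); venue unlock (finishes hour 8). The controlling bound is hour 12, so sound setup finishes at 12 + 1 = hour 13.
Place-card layout cannot start until sound setup (finishes hour 13); lighting stringing (finishes hour 6). The controlling bound is hour 13, so place-card layout finishes at 13 + 2 = hour 15.
The final walkthrough cannot start until place-card layout (finishes hour 15, plus 3-hour gap → hour 18); sound setup (finishes hour 13). The controlling bound is hour 18, so the final walkthrough finishes at 18 + 1 = hour 19.
The earliest everything can be done is hour 19, which is after the deadline of 18, so it is not possible.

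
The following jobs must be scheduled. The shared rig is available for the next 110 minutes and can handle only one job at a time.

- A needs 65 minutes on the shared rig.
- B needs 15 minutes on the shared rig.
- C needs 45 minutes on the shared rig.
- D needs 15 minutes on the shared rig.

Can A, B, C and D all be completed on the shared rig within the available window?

Running back to back, the jobs need 65 + 15 + 45 + 15 = 140 minutes on the shared rig.
Since 140 > 110, they cannot all fit.

No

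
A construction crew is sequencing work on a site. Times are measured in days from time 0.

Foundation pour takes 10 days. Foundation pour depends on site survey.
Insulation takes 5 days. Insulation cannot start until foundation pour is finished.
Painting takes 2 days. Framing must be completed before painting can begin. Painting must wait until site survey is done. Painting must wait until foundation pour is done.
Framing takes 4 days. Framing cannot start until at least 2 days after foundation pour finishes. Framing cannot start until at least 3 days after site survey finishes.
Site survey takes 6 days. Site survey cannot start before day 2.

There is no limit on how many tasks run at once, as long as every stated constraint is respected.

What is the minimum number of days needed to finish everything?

After its own release at day 2, site survey can start at day 2 and finishes at day 8.
Foundation pour waits on site survey (finishes day 8), so it starts at day 8 and finishes at 8 + 10 = day 18.
Insulation waits on foundation pour (finishes day 18), so it starts at day 18 and finishes at 18 + 5 = day 23.
For framing: foundation pour (finishes day 18, plus 2-day gap → day 20); site survey (finishes day 8, plus 3-day gap → day 11). Taking the maximum gives a start of day 20, and it finishes at 20 + 4 = day 24.
Painting has to wait for framing (finishes day 24); site survey (finishes day 8); foundation pour (finishes day 18). The latest of these is day 24, so painting runs day 24 to 24 + 2 = day 26.
All tasks are finished once the last one completes. Finish times: Site survey at 8, Foundation pour at 18, Framing at 24, Insulation at 23, Painting at 26. The latest is day 26.

26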